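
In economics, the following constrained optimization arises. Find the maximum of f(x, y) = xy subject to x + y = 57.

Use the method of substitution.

Substitute y = 57 - x into f(x,y) = xy:
g(x) = x(57 - x) = 57x - x^2
g'(x) = 57 - 2x = 0  =>  x = 57/2
y = 57 - 57/2 = 57/2
Maximum value = (57/2) * (57/2) = 3249/4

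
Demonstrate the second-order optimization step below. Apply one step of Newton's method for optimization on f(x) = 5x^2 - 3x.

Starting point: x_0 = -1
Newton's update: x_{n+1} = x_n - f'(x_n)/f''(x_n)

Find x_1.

f(x) = 5x^2 - 3x
f'(x) = 10x + (-3), f''(x) = 10
Newton step: x_1 = x_0 - f'(x_0)/f''(x_0)
f'(-1) = -13
x_1 = -1 - -13/10 = 3/10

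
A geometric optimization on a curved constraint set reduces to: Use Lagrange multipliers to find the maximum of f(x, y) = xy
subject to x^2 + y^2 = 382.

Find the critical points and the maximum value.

Lagrange conditions: y = 2*lambda*x and x = 2*lambda*y
If x = 0 then y = 0, violating the constraint, so x, y != 0.
Dividing: y/x = x/y => x^2 = y^2 => y = x or y = -x
Constraint: 2x^2 = 382 => x^2 = 191 => x = +/-sqrt(191)
Critical points: (sqrt(191), sqrt(191)), (-sqrt(191), -sqrt(191)), (sqrt(191), -sqrt(191)), (-sqrt(191), sqrt(191))
  y = x:  xy = x^2 = 191  at (sqrt(191), sqrt(191)) and (-sqrt(191), -sqrt(191))
  y = -x: xy = -x^2 = -191 at (sqrt(191), -sqrt(191)) and (-sqrt(191), sqrt(191))
Maximum xy = 191 at (sqrt(191), sqrt(191)) and (-sqrt(191), -sqrt(191))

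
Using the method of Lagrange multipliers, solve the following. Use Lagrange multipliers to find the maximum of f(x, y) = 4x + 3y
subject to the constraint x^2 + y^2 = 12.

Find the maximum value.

Set up Lagrange conditions: grad f = lambda * grad g
  4 = 2*lambda*x
  3 = 2*lambda*y
From these: x/y = 4/3, so x = 4t, y = 3t for some t.
Substitute into constraint: (4t)^2 + (3t)^2 = 12
  t^2 * 25 = 12
  t = sqrt(12/25)
Maximum = 4*x + 3*y = (4^2 + 3^2)*t = 25 * sqrt(12/25) = sqrt(300)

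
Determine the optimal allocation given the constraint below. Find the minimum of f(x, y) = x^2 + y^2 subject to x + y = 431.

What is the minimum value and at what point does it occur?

Substitute y = 431 - x into f(x,y) = x^2 + y^2:
g(x) = x^2 + (431 - x)^2 = 2x^2 - 862x + 185761
g'(x) = 4x - 862 = 0  =>  x = 431/2
y = 431 - 431/2 = 431/2
Minimum value = (431/2)^2 + (431/2)^2 = 185761/2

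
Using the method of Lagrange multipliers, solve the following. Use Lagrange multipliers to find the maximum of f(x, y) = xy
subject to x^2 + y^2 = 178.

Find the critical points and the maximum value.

Lagrange conditions: y = 2*lambda*x and x = 2*lambda*y
If x = 0 then y = 0, violating the constraint, so x, y != 0.
Dividing: y/x = x/y => x^2 = y^2 => y = x or y = -x
Constraint: 2x^2 = 178 => x^2 = 89 => x = +/-sqrt(89)
Critical points: (sqrt(89), sqrt(89)), (-sqrt(89), -sqrt(89)), (sqrt(89), -sqrt(89)), (-sqrt(89), sqrt(89))
  y = x:  xy = x^2 = 89  at (sqrt(89), sqrt(89)) and (-sqrt(89), -sqrt(89))
  y = -x: xy = -x^2 = -89 at (sqrt(89), -sqrt(89)) and (-sqrt(89), sqrt(89))
Maximum xy = 89 at (sqrt(89), sqrt(89)) and (-sqrt(89), -sqrt(89))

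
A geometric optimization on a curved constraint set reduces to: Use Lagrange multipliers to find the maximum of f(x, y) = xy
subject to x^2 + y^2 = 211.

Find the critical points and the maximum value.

Lagrange conditions: y = 2*lambda*x and x = 2*lambda*y
If x = 0 then y = 0, violating the constraint, so x, y != 0.
Dividing: y/x = x/y => x^2 = y^2 => y = x or y = -x
Constraint: 2x^2 = 211 => x^2 = 211/2 => x = +/-sqrt(211/2)
Critical points: (sqrt(211/2), sqrt(211/2)), (-sqrt(211/2), -sqrt(211/2)), (sqrt(211/2), -sqrt(211/2)), (-sqrt(211/2), sqrt(211/2))
  y = x:  xy = x^2 = 211/2  at (sqrt(211/2), sqrt(211/2)) and (-sqrt(211/2), -sqrt(211/2))
  y = -x: xy = -x^2 = -211/2 at (sqrt(211/2), -sqrt(211/2)) and (-sqrt(211/2), sqrt(211/2))
Maximum xy = 211/2 at (sqrt(211/2), sqrt(211/2)) and (-sqrt(211/2), -sqrt(211/2))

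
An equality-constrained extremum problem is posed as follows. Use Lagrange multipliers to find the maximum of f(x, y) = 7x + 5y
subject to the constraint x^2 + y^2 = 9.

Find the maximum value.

Set up Lagrange conditions: grad f = lambda * grad g
  7 = 2*lambda*x
  5 = 2*lambda*y
From these: x/y = 7/5, so x = 7t, y = 5t for some t.
Substitute into constraint: (7t)^2 + (5t)^2 = 9
  t^2 * 74 = 9
  t = sqrt(9/74)
Maximum = 7*x + 5*y = (7^2 + 5^2)*t = 74 * sqrt(9/74) = sqrt(666)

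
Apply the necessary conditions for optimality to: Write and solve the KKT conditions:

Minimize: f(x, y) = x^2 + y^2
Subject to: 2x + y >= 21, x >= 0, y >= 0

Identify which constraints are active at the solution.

KKT conditions for min x^2 + y^2 s.t. 2x + 1y >= 21, x >= 0, y >= 0:
Stationarity: 2x = mu*2 + mu_x, 2y = mu*1 + mu_y, with mu, mu_x, mu_y >= 0
Complementary slackness: mu*(2x + y - 21) = 0, mu_x*x = 0, mu_y*y = 0
(0, 0) is infeasible (2*0 + 1*0 < 21), so if mu = 0 stationarity would force x = mu_x/2 >= 0, y = mu_y/2 >= 0 with mu_x*x = mu_y*y = 0, i.e. x = y = 0: contradiction. Hence mu > 0 and 2x + y = 21 is active.
Try x > 0, y > 0 (so mu_x = mu_y = 0): x = 2*mu/2, y = 1*mu/2
Substitute: 2*(2*mu/2) + 1*(1*mu/2) = 21
  mu*5/2 = 21 => mu = 42/5
x* = 42/5 > 0, y* = 21/5 > 0, consistent with mu_x = mu_y = 0.
f is convex and the constraints are linear, so this KKT point is the global minimum.
f* = 441/5
Active constraints: 2x + y >= 21 (holds with equality, mu = 42/5 > 0); x >= 0 and y >= 0 are inactive (mu_x = mu_y = 0).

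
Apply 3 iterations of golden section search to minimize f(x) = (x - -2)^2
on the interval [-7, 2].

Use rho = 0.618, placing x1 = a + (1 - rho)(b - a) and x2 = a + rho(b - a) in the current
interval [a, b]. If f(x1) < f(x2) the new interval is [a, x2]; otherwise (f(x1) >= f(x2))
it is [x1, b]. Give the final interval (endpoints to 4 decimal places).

Golden section search for min of f(x) = (x - -2)^2 on [-7, 2].
Each step: x1 = a + (1 - rho)(b - a), x2 = a + rho(b - a); if f(x1) < f(x2) keep [a, x2], otherwise keep [x1, b].
Step 1: [-7.0000, 2.0000], x1=-3.5620 (f=2.4398), x2=-1.4380 (f=0.3158); f(x1) > f(x2) => keep [-3.5620, 2.0000]
Step 2: [-3.5620, 2.0000], x1=-1.4373 (f=0.3166), x2=-0.1247 (f=3.5168); f(x1) < f(x2) => keep [-3.5620, -0.1247]
Step 3: [-3.5620, -0.1247], x1=-2.2489 (f=0.0620), x2=-1.4377 (f=0.3161); f(x1) < f(x2) => keep [-3.5620, -1.4377]
Final interval: [-3.5620, -1.4377]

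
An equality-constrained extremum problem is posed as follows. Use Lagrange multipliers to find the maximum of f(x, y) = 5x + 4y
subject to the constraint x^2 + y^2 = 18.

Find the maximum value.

Set up Lagrange conditions: grad f = lambda * grad g
  5 = 2*lambda*x
  4 = 2*lambda*y
From these: x/y = 5/4, so x = 5t, y = 4t for some t.
Substitute into constraint: (5t)^2 + (4t)^2 = 18
  t^2 * 41 = 18
  t = sqrt(18/41)
Maximum = 5*x + 4*y = (5^2 + 4^2)*t = 41 * sqrt(18/41) = sqrt(738)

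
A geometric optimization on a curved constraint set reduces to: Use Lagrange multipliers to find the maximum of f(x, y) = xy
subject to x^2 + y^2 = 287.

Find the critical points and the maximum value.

Lagrange conditions: y = 2*lambda*x and x = 2*lambda*y
If x = 0 then y = 0, violating the constraint, so x, y != 0.
Dividing: y/x = x/y => x^2 = y^2 => y = x or y = -x
Constraint: 2x^2 = 287 => x^2 = 287/2 => x = +/-sqrt(287/2)
Critical points: (sqrt(287/2), sqrt(287/2)), (-sqrt(287/2), -sqrt(287/2)), (sqrt(287/2), -sqrt(287/2)), (-sqrt(287/2), sqrt(287/2))
  y = x:  xy = x^2 = 287/2  at (sqrt(287/2), sqrt(287/2)) and (-sqrt(287/2), -sqrt(287/2))
  y = -x: xy = -x^2 = -287/2 at (sqrt(287/2), -sqrt(287/2)) and (-sqrt(287/2), sqrt(287/2))
Maximum xy = 287/2 at (sqrt(287/2), sqrt(287/2)) and (-sqrt(287/2), -sqrt(287/2))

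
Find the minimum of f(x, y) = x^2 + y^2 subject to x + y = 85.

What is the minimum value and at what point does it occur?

Substitute y = 85 - x into f(x,y) = x^2 + y^2:
g(x) = x^2 + (85 - x)^2 = 2x^2 - 170x + 7225
g'(x) = 4x - 170 = 0  =>  x = 85/2
y = 85 - 85/2 = 85/2
Minimum value = (85/2)^2 + (85/2)^2 = 7225/2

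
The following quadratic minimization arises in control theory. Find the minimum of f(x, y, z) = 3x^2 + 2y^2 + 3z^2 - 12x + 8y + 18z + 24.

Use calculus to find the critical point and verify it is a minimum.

f(x,y,z) = 3x^2 + 2y^2 + 3z^2 - 12x + 8y + 18z + 24
df/dx = 6x + (-12) = 0 => x = 2
df/dy = 4y + (8) = 0 => y = -2
df/dz = 6z + (18) = 0 => z = -3
f(2,-2,-3) = 3*(2)^2 + 2*(-2)^2 + 3*(-3)^2 + -12*(2) + 8*(-2) + 18*(-3) + 24 = -23
Hessian is diagonal with entries 6, 4, 6 > 0, confirmed minimum.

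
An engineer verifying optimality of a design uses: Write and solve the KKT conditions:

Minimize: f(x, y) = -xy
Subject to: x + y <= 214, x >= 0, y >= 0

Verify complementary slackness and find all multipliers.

Problem: min -xy s.t. x + y <= 214 (multiplier lambda), x >= 0 (mu_x), y >= 0 (mu_y)
KKT stationarity: -y + lambda - mu_x = 0, -x + lambda - mu_y = 0, with lambda, mu_x, mu_y >= 0
Complementary slackness: lambda*(x + y - 214) = 0, mu_x*x = 0, mu_y*y = 0
If lambda = 0: y = -mu_x <= 0 and x = -mu_y <= 0 force x = y = 0 with f = 0; but x = y = 107 is feasible with f = -11449 < 0, so this is not the minimum. Hence lambda > 0 and x + y = 214.
Try x > 0, y > 0 (so mu_x = mu_y = 0): y = lambda, x = lambda => x = y = lambda
x + y = 214 => 2*lambda = 214 => lambda = 107
x* = y* = 107 > 0, consistent with mu_x = mu_y = 0.
(Any feasible point with x = 0 or y = 0 has f = 0 > -11449, so the minimum is not on those boundaries.)
min(-xy) = -11449 (i.e. max xy = 11449)
Multipliers: lambda = 107, mu_x = 0, mu_y = 0
Complementary slackness: lambda*(x + y - 214) = 107*(107 + 107 - 214) = 0, mu_x*x = 0*107 = 0, mu_y*y = 0*107 = 0. Satisfied.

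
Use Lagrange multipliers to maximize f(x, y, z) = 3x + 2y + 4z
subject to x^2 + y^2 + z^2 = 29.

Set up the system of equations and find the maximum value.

Lagrange conditions: 3 = 2*lambda*x, 2 = 2*lambda*y, 4 = 2*lambda*z
So x:3 = y:2 = z:4, i.e. x = 3t, y = 2t, z = 4t
Constraint: t^2*(3^2 + 2^2 + 4^2) = 29
  t^2 * 29 = 29  =>  t = sqrt(1)
Maximum = 3*3t + 2*2t + 4*4t = 29*sqrt(1) = 29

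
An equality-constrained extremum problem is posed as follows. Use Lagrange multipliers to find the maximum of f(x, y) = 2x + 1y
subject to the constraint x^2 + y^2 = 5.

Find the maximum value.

Set up Lagrange conditions: grad f = lambda * grad g
  2 = 2*lambda*x
  1 = 2*lambda*y
From these: x/y = 2/1, so x = 2t, y = 1t for some t.
Substitute into constraint: (2t)^2 + (1t)^2 = 5
  t^2 * 5 = 5
  t = sqrt(5/5)
Maximum = 2*x + 1*y = (2^2 + 1^2)*t = 5 * sqrt(5/5) = 5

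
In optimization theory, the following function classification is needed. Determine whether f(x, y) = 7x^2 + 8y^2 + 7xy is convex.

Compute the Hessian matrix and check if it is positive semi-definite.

f(x,y) = 7x^2 + 8y^2 + 7xy
Hessian H = [[14, 7], [7, 16]]
trace(H) = 30, det(H) = 175
Eigenvalues: (30 +/- sqrt(200)) / 2 = 22.07, 7.929
Since both eigenvalues > 0, f is convex.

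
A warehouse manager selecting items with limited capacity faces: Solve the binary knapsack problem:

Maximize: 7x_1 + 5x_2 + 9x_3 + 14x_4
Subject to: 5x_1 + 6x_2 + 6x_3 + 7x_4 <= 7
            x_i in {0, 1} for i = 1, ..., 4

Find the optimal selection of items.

Items: item 1 (v=7, w=5), item 2 (v=5, w=6), item 3 (v=9, w=6), item 4 (v=14, w=7)
Capacity: 7
Checking all 16 subsets (w = total weight, v = total value):
  {}: w = 0, v = 0
  {1}: w = 5, v = 7
  {2}: w = 6, v = 5
  {3}: w = 6, v = 9
  {4}: w = 7, v = 14
  {1, 2}: w = 11 > 7, infeasible
  {1, 3}: w = 11 > 7, infeasible
  {1, 4}: w = 12 > 7, infeasible
  {2, 3}: w = 12 > 7, infeasible
  {2, 4}: w = 13 > 7, infeasible
  {3, 4}: w = 13 > 7, infeasible
  {1, 2, 3}: w = 17 > 7, infeasible
  {1, 2, 4}: w = 18 > 7, infeasible
  {1, 3, 4}: w = 18 > 7, infeasible
  {2, 3, 4}: w = 19 > 7, infeasible
  {1, 2, 3, 4}: w = 24 > 7, infeasible
Best feasible subset: items [4]
Total weight: 7 <= 7, total value: 14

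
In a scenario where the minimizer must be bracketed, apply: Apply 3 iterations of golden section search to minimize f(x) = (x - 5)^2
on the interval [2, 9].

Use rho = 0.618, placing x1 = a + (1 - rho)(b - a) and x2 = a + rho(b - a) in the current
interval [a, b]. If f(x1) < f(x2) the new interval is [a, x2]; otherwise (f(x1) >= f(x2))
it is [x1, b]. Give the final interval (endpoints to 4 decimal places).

Golden section search for min of f(x) = (x - 5)^2 on [2, 9].
Each step: x1 = a + (1 - rho)(b - a), x2 = a + rho(b - a); if f(x1) < f(x2) keep [a, x2], otherwise keep [x1, b].
Step 1: [2.0000, 9.0000], x1=4.6740 (f=0.1063), x2=6.3260 (f=1.7583); f(x1) < f(x2) => keep [2.0000, 6.3260]
Step 2: [2.0000, 6.3260], x1=3.6525 (f=1.8157), x2=4.6735 (f=0.1066); f(x1) > f(x2) => keep [3.6525, 6.3260]
Step 3: [3.6525, 6.3260], x1=4.6738 (f=0.1064), x2=5.3047 (f=0.0929); f(x1) > f(x2) => keep [4.6738, 6.3260]
Final interval: [4.6738, 6.3260]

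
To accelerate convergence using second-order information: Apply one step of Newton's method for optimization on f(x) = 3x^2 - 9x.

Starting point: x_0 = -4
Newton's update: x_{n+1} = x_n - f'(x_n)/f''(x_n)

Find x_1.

f(x) = 3x^2 - 9x
f'(x) = 6x + (-9), f''(x) = 6
Newton step: x_1 = x_0 - f'(x_0)/f''(x_0)
f'(-4) = -33
x_1 = -4 - -33/6 = 3/2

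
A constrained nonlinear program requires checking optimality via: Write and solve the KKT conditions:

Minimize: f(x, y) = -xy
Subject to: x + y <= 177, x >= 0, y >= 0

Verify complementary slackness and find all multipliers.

Problem: min -xy s.t. x + y <= 177 (multiplier lambda), x >= 0 (mu_x), y >= 0 (mu_y)
KKT stationarity: -y + lambda - mu_x = 0, -x + lambda - mu_y = 0, with lambda, mu_x, mu_y >= 0
Complementary slackness: lambda*(x + y - 177) = 0, mu_x*x = 0, mu_y*y = 0
If lambda = 0: y = -mu_x <= 0 and x = -mu_y <= 0 force x = y = 0 with f = 0; but x = y = 177/2 is feasible with f = -31329/4 < 0, so this is not the minimum. Hence lambda > 0 and x + y = 177.
Try x > 0, y > 0 (so mu_x = mu_y = 0): y = lambda, x = lambda => x = y = lambda
x + y = 177 => 2*lambda = 177 => lambda = 177/2
x* = y* = 177/2 > 0, consistent with mu_x = mu_y = 0.
(Any feasible point with x = 0 or y = 0 has f = 0 > -31329/4, so the minimum is not on those boundaries.)
min(-xy) = -31329/4 (i.e. max xy = 31329/4)
Multipliers: lambda = 177/2, mu_x = 0, mu_y = 0
Complementary slackness: lambda*(x + y - 177) = 177/2*(177/2 + 177/2 - 177) = 0, mu_x*x = 0*177/2 = 0, mu_y*y = 0*177/2 = 0. Satisfied.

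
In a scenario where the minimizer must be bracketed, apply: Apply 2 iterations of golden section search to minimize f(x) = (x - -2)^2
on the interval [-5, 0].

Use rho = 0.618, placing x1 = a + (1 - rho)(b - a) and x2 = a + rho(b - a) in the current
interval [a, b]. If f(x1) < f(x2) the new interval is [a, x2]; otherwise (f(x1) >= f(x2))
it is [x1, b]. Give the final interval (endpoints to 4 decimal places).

Golden section search for min of f(x) = (x - -2)^2 on [-5, 0].
Each step: x1 = a + (1 - rho)(b - a), x2 = a + rho(b - a); if f(x1) < f(x2) keep [a, x2], otherwise keep [x1, b].
Step 1: [-5.0000, 0.0000], x1=-3.0900 (f=1.1881), x2=-1.9100 (f=0.0081); f(x1) > f(x2) => keep [-3.0900, 0.0000]
Step 2: [-3.0900, 0.0000], x1=-1.9096 (f=0.0082), x2=-1.1804 (f=0.6718); f(x1) < f(x2) => keep [-3.0900, -1.1804]
Final interval: [-3.0900, -1.1804]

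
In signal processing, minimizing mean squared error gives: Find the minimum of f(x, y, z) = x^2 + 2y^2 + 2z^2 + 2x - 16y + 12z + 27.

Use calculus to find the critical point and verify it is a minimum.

f(x,y,z) = x^2 + 2y^2 + 2z^2 + 2x - 16y + 12z + 27
df/dx = 2x + (2) = 0 => x = -1
df/dy = 4y + (-16) = 0 => y = 4
df/dz = 4z + (12) = 0 => z = -3
f(-1,4,-3) = 1*(-1)^2 + 2*(4)^2 + 2*(-3)^2 + 2*(-1) + -16*(4) + 12*(-3) + 27 = -24
Hessian is diagonal with entries 2, 4, 4 > 0, confirmed minimum.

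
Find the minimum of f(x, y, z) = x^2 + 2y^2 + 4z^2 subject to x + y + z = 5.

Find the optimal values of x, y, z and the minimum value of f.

Using Lagrange multipliers on f = x^2 + 2y^2 + 4z^2 with constraint x + y + z = 5:
Conditions: 2*1*x = lambda, 2*2*y = lambda, 2*4*z = lambda
So x = lambda/2, y = lambda/4, z = lambda/8
Substituting into constraint: lambda * (7/8) = 5
lambda = 40/7
x = 20/7, y = 10/7, z = 5/7
Minimum value = 100/7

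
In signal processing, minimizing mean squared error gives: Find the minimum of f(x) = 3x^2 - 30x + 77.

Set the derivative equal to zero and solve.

f(x) = 3x^2 - 30x + 77
f'(x) = 6x + (-30) = 0
x = 30/6 = 5
f(5) = 2
Since f''(x) = 6 > 0, this is a minimum.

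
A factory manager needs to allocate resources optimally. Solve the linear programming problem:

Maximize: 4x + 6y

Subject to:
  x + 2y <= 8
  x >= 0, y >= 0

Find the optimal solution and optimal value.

The feasible region has vertices at [(0, 0), (8, 0), (0, 4)].
Checking objective 4x + 6y at each vertex:
  (0, 0): 4*0 + 6*0 = 0
  (8, 0): 4*8 + 6*0 = 32
  (0, 4): 4*0 + 6*4 = 24
Maximum is 32 at (8, 0).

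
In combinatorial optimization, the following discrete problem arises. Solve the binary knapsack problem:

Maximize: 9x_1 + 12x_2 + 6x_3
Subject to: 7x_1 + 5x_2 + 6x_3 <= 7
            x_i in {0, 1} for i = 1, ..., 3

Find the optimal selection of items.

Items: item 1 (v=9, w=7), item 2 (v=12, w=5), item 3 (v=6, w=6)
Capacity: 7
Checking all 8 subsets (w = total weight, v = total value):
  {}: w = 0, v = 0
  {1}: w = 7, v = 9
  {2}: w = 5, v = 12
  {3}: w = 6, v = 6
  {1, 2}: w = 12 > 7, infeasible
  {1, 3}: w = 13 > 7, infeasible
  {2, 3}: w = 11 > 7, infeasible
  {1, 2, 3}: w = 18 > 7, infeasible
Best feasible subset: items [2]
Total weight: 5 <= 7, total value: 12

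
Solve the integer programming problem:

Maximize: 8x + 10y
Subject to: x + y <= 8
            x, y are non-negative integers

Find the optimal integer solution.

Objective: 8x + 10y, constraint: x + y <= 8
Coefficient of y is 10 > coefficient of x is 8, so allocate the entire budget to y.
Optimal: x = 0, y = 8, value = 80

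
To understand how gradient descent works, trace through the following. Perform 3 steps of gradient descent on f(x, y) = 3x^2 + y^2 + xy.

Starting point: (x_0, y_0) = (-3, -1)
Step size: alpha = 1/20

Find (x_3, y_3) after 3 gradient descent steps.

f(x,y) = 3x^2 + y^2 + xy
grad_x = 6x + 1y, grad_y = 2y + 1x
Step 1: grad = (-19, -5), (-41/20, -3/4)
Step 2: grad = (-261/20, -71/20), (-559/400, -229/400)
Step 3: grad = (-3583/400, -1017/400), (-7597/8000, -3563/8000)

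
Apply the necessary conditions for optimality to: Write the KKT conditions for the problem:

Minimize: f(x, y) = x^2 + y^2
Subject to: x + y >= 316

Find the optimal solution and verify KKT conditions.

KKT conditions for min x^2 + y^2 s.t. x + y >= 316:
Stationarity: 2x = mu, 2y = mu
So x = y = mu/2.
Complementary slackness: mu*(x + y - 316) = 0
Primal feasibility: x + y >= 316; dual feasibility: mu >= 0
If mu = 0 then x = y = 0, but 0 + 0 < 316 is infeasible, so the constraint is active.
Constraint active: x + y = 2*(mu/2) = 316 => mu = 316
x = y = 158, f = 49928
Verify: stationarity 2*158 = 316 = mu; primal 158 + 158 = 316 >= 316; dual mu = 316 >= 0; complementary slackness 316*(316 - 316) = 0. All KKT conditions hold.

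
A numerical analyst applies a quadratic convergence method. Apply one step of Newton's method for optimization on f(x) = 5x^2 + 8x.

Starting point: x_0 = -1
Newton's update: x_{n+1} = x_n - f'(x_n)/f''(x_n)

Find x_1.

f(x) = 5x^2 + 8x
f'(x) = 10x + (8), f''(x) = 10
Newton step: x_1 = x_0 - f'(x_0)/f''(x_0)
f'(-1) = -2
x_1 = -1 - -2/10 = -4/5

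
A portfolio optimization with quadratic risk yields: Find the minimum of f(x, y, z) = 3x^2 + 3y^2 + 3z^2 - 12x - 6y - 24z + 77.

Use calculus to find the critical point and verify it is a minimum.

f(x,y,z) = 3x^2 + 3y^2 + 3z^2 - 12x - 6y - 24z + 77
df/dx = 6x + (-12) = 0 => x = 2
df/dy = 6y + (-6) = 0 => y = 1
df/dz = 6z + (-24) = 0 => z = 4
f(2,1,4) = 3*(2)^2 + 3*(1)^2 + 3*(4)^2 + -12*(2) + -6*(1) + -24*(4) + 77 = 14
Hessian is diagonal with entries 6, 6, 6 > 0, confirmed minimum.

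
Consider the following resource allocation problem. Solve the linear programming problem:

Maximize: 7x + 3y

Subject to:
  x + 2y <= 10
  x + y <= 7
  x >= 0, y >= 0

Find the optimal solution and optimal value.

Feasible vertices: (0, 0), (0, 5), (4, 3), (7, 0)
Objective 7x + 3y at each:
  (0, 0): 0
  (0, 5): 15
  (4, 3): 37
  (7, 0): 49
Maximum is 49 at (7, 0).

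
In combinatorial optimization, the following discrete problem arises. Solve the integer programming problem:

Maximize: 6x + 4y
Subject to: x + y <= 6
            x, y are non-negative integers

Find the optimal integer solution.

Objective: 6x + 4y, constraint: x + y <= 6
Coefficient of x is 6 >= coefficient of y is 4, so allocate the entire budget to x.
Optimal: x = 6, y = 0, value = 36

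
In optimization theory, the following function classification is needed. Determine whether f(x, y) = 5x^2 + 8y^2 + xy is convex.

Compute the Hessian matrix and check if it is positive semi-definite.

f(x,y) = 5x^2 + 8y^2 + xy
Hessian H = [[10, 1], [1, 16]]
trace(H) = 26, det(H) = 159
Eigenvalues: (26 +/- sqrt(40)) / 2 = 16.16, 9.838
Since both eigenvalues > 0, f is convex.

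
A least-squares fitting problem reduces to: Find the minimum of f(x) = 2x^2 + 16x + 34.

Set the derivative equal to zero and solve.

f(x) = 2x^2 + 16x + 34
f'(x) = 4x + (16) = 0
x = -16/4 = -4
f(-4) = 2
Since f''(x) = 4 > 0, this is a minimum.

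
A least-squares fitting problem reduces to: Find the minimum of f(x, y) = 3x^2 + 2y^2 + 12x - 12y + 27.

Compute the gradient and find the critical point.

f(x,y) = 3x^2 + 2y^2 + 12x - 12y + 27
df/dx = 6x + (12) = 0  =>  x = -2
df/dy = 4y + (-12) = 0  =>  y = 3
f(-2, 3) = 3*(-2)^2 + 2*(3)^2 + 12*(-2) + -12*(3) + 27 = -3
Hessian is diagonal with entries 6, 4 > 0, so this is a minimum.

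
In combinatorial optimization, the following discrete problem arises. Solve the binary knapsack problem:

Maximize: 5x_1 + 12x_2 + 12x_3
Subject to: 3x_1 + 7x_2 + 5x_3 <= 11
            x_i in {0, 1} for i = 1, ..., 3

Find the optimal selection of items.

Items: item 1 (v=5, w=3), item 2 (v=12, w=7), item 3 (v=12, w=5)
Capacity: 11
Checking all 8 subsets (w = total weight, v = total value):
  {}: w = 0, v = 0
  {1}: w = 3, v = 5
  {2}: w = 7, v = 12
  {3}: w = 5, v = 12
  {1, 2}: w = 10, v = 17
  {1, 3}: w = 8, v = 17
  {2, 3}: w = 12 > 11, infeasible
  {1, 2, 3}: w = 15 > 11, infeasible
Best feasible subset: items [1, 2]
(The same value 17 is also attained by {1, 3}.)
Total weight: 10 <= 11, total value: 17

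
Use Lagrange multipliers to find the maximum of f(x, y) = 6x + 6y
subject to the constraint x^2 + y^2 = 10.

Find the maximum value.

Set up Lagrange conditions: grad f = lambda * grad g
  6 = 2*lambda*x
  6 = 2*lambda*y
From these: x/y = 6/6, so x = 6t, y = 6t for some t.
Substitute into constraint: (6t)^2 + (6t)^2 = 10
  t^2 * 72 = 10
  t = sqrt(10/72)
Maximum = 6*x + 6*y = (6^2 + 6^2)*t = 72 * sqrt(10/72) = sqrt(720)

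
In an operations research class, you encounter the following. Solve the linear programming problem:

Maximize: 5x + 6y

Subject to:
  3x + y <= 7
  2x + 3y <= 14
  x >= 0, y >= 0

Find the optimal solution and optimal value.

Feasible vertices: (0, 0), (0, 14/3), (1, 4), (7/3, 0)
Objective 5x + 6y at each:
  (0, 0): 0
  (0, 14/3): 28
  (1, 4): 29
  (7/3, 0): 35/3
Maximum is 29 at (1, 4).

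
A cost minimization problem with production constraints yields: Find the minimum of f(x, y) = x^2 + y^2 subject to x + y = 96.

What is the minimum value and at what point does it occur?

Substitute y = 96 - x into f(x,y) = x^2 + y^2:
g(x) = x^2 + (96 - x)^2 = 2x^2 - 192x + 9216
g'(x) = 4x - 192 = 0  =>  x = 48
y = 96 - 48 = 48
Minimum value = 48^2 + 48^2 = 4608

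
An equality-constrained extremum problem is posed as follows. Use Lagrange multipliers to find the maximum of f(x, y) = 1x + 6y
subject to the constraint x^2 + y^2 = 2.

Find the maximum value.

Set up Lagrange conditions: grad f = lambda * grad g
  1 = 2*lambda*x
  6 = 2*lambda*y
From these: x/y = 1/6, so x = 1t, y = 6t for some t.
Substitute into constraint: (1t)^2 + (6t)^2 = 2
  t^2 * 37 = 2
  t = sqrt(2/37)
Maximum = 1*x + 6*y = (1^2 + 6^2)*t = 37 * sqrt(2/37) = sqrt(74)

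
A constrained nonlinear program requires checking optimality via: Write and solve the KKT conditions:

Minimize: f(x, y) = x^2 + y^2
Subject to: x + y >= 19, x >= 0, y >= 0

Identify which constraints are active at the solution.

KKT conditions for min x^2 + y^2 s.t. 1x + 1y >= 19, x >= 0, y >= 0:
Stationarity: 2x = mu*1 + mu_x, 2y = mu*1 + mu_y, with mu, mu_x, mu_y >= 0
Complementary slackness: mu*(x + y - 19) = 0, mu_x*x = 0, mu_y*y = 0
(0, 0) is infeasible (1*0 + 1*0 < 19), so if mu = 0 stationarity would force x = mu_x/2 >= 0, y = mu_y/2 >= 0 with mu_x*x = mu_y*y = 0, i.e. x = y = 0: contradiction. Hence mu > 0 and x + y = 19 is active.
Try x > 0, y > 0 (so mu_x = mu_y = 0): x = 1*mu/2, y = 1*mu/2
Substitute: 1*(1*mu/2) + 1*(1*mu/2) = 19
  mu*2/2 = 19 => mu = 19
x* = 19/2 > 0, y* = 19/2 > 0, consistent with mu_x = mu_y = 0.
f is convex and the constraints are linear, so this KKT point is the global minimum.
f* = 361/2
Active constraints: x + y >= 19 (holds with equality, mu = 19 > 0); x >= 0 and y >= 0 are inactive (mu_x = mu_y = 0).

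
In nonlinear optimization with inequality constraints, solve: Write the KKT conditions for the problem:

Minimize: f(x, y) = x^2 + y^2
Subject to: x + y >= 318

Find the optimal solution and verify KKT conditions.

KKT conditions for min x^2 + y^2 s.t. x + y >= 318:
Stationarity: 2x = mu, 2y = mu
So x = y = mu/2.
Complementary slackness: mu*(x + y - 318) = 0
Primal feasibility: x + y >= 318; dual feasibility: mu >= 0
If mu = 0 then x = y = 0, but 0 + 0 < 318 is infeasible, so the constraint is active.
Constraint active: x + y = 2*(mu/2) = 318 => mu = 318
x = y = 159, f = 50562
Verify: stationarity 2*159 = 318 = mu; primal 159 + 159 = 318 >= 318; dual mu = 318 >= 0; complementary slackness 318*(318 - 318) = 0. All KKT conditions hold.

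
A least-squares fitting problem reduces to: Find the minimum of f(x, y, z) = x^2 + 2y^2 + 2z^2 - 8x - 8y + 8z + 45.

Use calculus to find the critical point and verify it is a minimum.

f(x,y,z) = x^2 + 2y^2 + 2z^2 - 8x - 8y + 8z + 45
df/dx = 2x + (-8) = 0 => x = 4
df/dy = 4y + (-8) = 0 => y = 2
df/dz = 4z + (8) = 0 => z = -2
f(4,2,-2) = 1*(4)^2 + 2*(2)^2 + 2*(-2)^2 + -8*(4) + -8*(2) + 8*(-2) + 45 = 13
Hessian is diagonal with entries 2, 4, 4 > 0, confirmed minimum.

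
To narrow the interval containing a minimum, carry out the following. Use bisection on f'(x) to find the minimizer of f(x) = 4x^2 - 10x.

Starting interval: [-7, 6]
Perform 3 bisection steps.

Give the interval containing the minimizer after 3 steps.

Finding critical point of f(x) = 4x^2 - 10x using bisection on f'(x) = 8x + -10.
f'(x) = 0 when x = 5/4.
Starting interval: [-7, 6]
Step 1: mid = -1/2, f'(mid) = -14, new interval = [-1/2, 6]
Step 2: mid = 11/4, f'(mid) = 12, new interval = [-1/2, 11/4]
Step 3: mid = 9/8, f'(mid) = -1, new interval = [9/8, 11/4]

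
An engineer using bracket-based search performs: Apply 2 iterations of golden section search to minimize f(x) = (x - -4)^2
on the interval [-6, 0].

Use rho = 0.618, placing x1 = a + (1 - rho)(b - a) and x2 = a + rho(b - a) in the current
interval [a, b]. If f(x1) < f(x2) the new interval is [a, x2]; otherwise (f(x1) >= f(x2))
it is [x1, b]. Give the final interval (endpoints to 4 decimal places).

Golden section search for min of f(x) = (x - -4)^2 on [-6, 0].
Each step: x1 = a + (1 - rho)(b - a), x2 = a + rho(b - a); if f(x1) < f(x2) keep [a, x2], otherwise keep [x1, b].
Step 1: [-6.0000, 0.0000], x1=-3.7080 (f=0.0853), x2=-2.2920 (f=2.9173); f(x1) < f(x2) => keep [-6.0000, -2.2920]
Step 2: [-6.0000, -2.2920], x1=-4.5835 (f=0.3405), x2=-3.7085 (f=0.0850); f(x1) > f(x2) => keep [-4.5835, -2.2920]
Final interval: [-4.5835, -2.2920]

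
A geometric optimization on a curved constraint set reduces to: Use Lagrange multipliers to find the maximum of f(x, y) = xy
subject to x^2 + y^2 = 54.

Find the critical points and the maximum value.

Lagrange conditions: y = 2*lambda*x and x = 2*lambda*y
If x = 0 then y = 0, violating the constraint, so x, y != 0.
Dividing: y/x = x/y => x^2 = y^2 => y = x or y = -x
Constraint: 2x^2 = 54 => x^2 = 27 => x = +/-sqrt(27)
Critical points: (sqrt(27), sqrt(27)), (-sqrt(27), -sqrt(27)), (sqrt(27), -sqrt(27)), (-sqrt(27), sqrt(27))
  y = x:  xy = x^2 = 27  at (sqrt(27), sqrt(27)) and (-sqrt(27), -sqrt(27))
  y = -x: xy = -x^2 = -27 at (sqrt(27), -sqrt(27)) and (-sqrt(27), sqrt(27))
Maximum xy = 27 at (sqrt(27), sqrt(27)) and (-sqrt(27), -sqrt(27))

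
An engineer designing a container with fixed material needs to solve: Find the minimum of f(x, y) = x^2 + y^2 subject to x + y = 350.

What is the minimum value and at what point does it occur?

Substitute y = 350 - x into f(x,y) = x^2 + y^2:
g(x) = x^2 + (350 - x)^2 = 2x^2 - 700x + 122500
g'(x) = 4x - 700 = 0  =>  x = 175
y = 350 - 175 = 175
Minimum value = 175^2 + 175^2 = 61250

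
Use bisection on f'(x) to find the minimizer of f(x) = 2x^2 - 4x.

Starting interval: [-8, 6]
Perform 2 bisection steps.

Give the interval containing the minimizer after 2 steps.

Finding critical point of f(x) = 2x^2 - 4x using bisection on f'(x) = 4x + -4.
f'(x) = 0 when x = 1.
Starting interval: [-8, 6]
Step 1: mid = -1, f'(mid) = -8, new interval = [-1, 6]
Step 2: mid = 5/2, f'(mid) = 6, new interval = [-1, 5/2]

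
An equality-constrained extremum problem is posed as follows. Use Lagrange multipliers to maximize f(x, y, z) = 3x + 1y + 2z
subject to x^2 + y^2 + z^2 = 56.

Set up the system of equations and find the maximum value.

Lagrange conditions: 3 = 2*lambda*x, 1 = 2*lambda*y, 2 = 2*lambda*z
So x:3 = y:1 = z:2, i.e. x = 3t, y = 1t, z = 2t
Constraint: t^2*(3^2 + 1^2 + 2^2) = 56
  t^2 * 14 = 56  =>  t = sqrt(4)
Maximum = 3*3t + 1*1t + 2*2t = 14*sqrt(4) = 28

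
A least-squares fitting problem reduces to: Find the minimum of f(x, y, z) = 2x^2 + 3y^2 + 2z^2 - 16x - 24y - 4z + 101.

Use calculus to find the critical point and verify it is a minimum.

f(x,y,z) = 2x^2 + 3y^2 + 2z^2 - 16x - 24y - 4z + 101
df/dx = 4x + (-16) = 0 => x = 4
df/dy = 6y + (-24) = 0 => y = 4
df/dz = 4z + (-4) = 0 => z = 1
f(4,4,1) = 2*(4)^2 + 3*(4)^2 + 2*(1)^2 + -16*(4) + -24*(4) + -4*(1) + 101 = 19
Hessian is diagonal with entries 4, 6, 4 > 0, confirmed minimum.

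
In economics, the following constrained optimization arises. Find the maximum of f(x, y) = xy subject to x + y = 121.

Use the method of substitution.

Substitute y = 121 - x into f(x,y) = xy:
g(x) = x(121 - x) = 121x - x^2
g'(x) = 121 - 2x = 0  =>  x = 121/2
y = 121 - 121/2 = 121/2
Maximum value = (121/2) * (121/2) = 14641/4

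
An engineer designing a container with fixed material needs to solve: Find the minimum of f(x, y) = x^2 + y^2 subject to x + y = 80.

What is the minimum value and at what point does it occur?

Substitute y = 80 - x into f(x,y) = x^2 + y^2:
g(x) = x^2 + (80 - x)^2 = 2x^2 - 160x + 6400
g'(x) = 4x - 160 = 0  =>  x = 40
y = 80 - 40 = 40
Minimum value = 40^2 + 40^2 = 3200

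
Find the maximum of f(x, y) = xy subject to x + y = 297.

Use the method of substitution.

Substitute y = 297 - x into f(x,y) = xy:
g(x) = x(297 - x) = 297x - x^2
g'(x) = 297 - 2x = 0  =>  x = 297/2
y = 297 - 297/2 = 297/2
Maximum value = (297/2) * (297/2) = 88209/4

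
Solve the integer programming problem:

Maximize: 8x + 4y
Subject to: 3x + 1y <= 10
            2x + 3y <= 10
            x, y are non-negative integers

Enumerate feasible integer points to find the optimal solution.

Constraint 1: 3x + 1y <= 10
Constraint 2: 2x + 3y <= 10
Feasible x range (need y >= 0): 0 <= x <= min(10/3, 10/2) => x in {0, ..., 3}.
Enumerate feasible integer points row by row (the coefficient of y is 4 > 0, so for each x the largest feasible y gives the best value):
  x = 0: y <= min((10 - 3*0)/1, (10 - 2*0)/3) => y in {0, ..., 3}; best 8*0 + 4*3 = 12
  x = 1: y <= min((10 - 3*1)/1, (10 - 2*1)/3) => y in {0, ..., 2}; best 8*1 + 4*2 = 16
  x = 2: y <= min((10 - 3*2)/1, (10 - 2*2)/3) => y in {0, ..., 2}; best 8*2 + 4*2 = 24
  x = 3: y <= min((10 - 3*3)/1, (10 - 2*3)/3) => y in {0, ..., 1}; best 8*3 + 4*1 = 28
The maximum 8x + 4y = 28 is achieved at x = 3, y = 1.
Check: 3*3 + 1*1 = 10 <= 10 and 2*3 + 3*1 = 9 <= 10.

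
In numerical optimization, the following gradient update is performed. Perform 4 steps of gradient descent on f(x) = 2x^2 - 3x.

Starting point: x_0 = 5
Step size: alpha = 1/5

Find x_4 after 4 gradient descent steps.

f(x) = 2x^2 - 3x, f'(x) = 4x + (-3)
Step 1: f'(5) = 17, x_1 = 5 - 1/5 * 17 = 8/5
Step 2: f'(8/5) = 17/5, x_2 = 8/5 - 1/5 * 17/5 = 23/25
Step 3: f'(23/25) = 17/25, x_3 = 23/25 - 1/5 * 17/25 = 98/125
Step 4: f'(98/125) = 17/125, x_4 = 98/125 - 1/5 * 17/125 = 473/625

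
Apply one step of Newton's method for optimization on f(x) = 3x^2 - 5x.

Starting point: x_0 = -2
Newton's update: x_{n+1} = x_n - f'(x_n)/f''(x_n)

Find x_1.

f(x) = 3x^2 - 5x
f'(x) = 6x + (-5), f''(x) = 6
Newton step: x_1 = x_0 - f'(x_0)/f''(x_0)
f'(-2) = -17
x_1 = -2 - -17/6 = 5/6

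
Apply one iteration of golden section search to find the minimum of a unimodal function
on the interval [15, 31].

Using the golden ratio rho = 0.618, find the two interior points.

Golden section search on [15, 31].
Golden ratio rho = 0.618 (approx).
Interior points:
  x_1 = 15 + (1-0.618)*16 = 21.1120
  x_2 = 15 + 0.618*16 = 24.8880
Compare f(x_1) and f(x_2) to determine which subinterval to keep.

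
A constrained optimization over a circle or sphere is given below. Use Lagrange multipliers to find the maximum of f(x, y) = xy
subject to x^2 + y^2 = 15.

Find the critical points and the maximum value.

Lagrange conditions: y = 2*lambda*x and x = 2*lambda*y
If x = 0 then y = 0, violating the constraint, so x, y != 0.
Dividing: y/x = x/y => x^2 = y^2 => y = x or y = -x
Constraint: 2x^2 = 15 => x^2 = 15/2 => x = +/-sqrt(15/2)
Critical points: (sqrt(15/2), sqrt(15/2)), (-sqrt(15/2), -sqrt(15/2)), (sqrt(15/2), -sqrt(15/2)), (-sqrt(15/2), sqrt(15/2))
  y = x:  xy = x^2 = 15/2  at (sqrt(15/2), sqrt(15/2)) and (-sqrt(15/2), -sqrt(15/2))
  y = -x: xy = -x^2 = -15/2 at (sqrt(15/2), -sqrt(15/2)) and (-sqrt(15/2), sqrt(15/2))
Maximum xy = 15/2 at (sqrt(15/2), sqrt(15/2)) and (-sqrt(15/2), -sqrt(15/2))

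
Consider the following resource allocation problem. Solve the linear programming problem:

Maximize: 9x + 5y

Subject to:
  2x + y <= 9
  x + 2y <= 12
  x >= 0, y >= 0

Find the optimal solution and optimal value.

Feasible vertices: (0, 0), (0, 6), (2, 5), (9/2, 0)
Objective 9x + 5y at each:
  (0, 0): 0
  (0, 6): 30
  (2, 5): 43
  (9/2, 0): 81/2
Maximum is 43 at (2, 5).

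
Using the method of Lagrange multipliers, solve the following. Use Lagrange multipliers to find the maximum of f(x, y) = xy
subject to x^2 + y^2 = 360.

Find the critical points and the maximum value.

Lagrange conditions: y = 2*lambda*x and x = 2*lambda*y
If x = 0 then y = 0, violating the constraint, so x, y != 0.
Dividing: y/x = x/y => x^2 = y^2 => y = x or y = -x
Constraint: 2x^2 = 360 => x^2 = 180 => x = +/-sqrt(180)
Critical points: (sqrt(180), sqrt(180)), (-sqrt(180), -sqrt(180)), (sqrt(180), -sqrt(180)), (-sqrt(180), sqrt(180))
  y = x:  xy = x^2 = 180  at (sqrt(180), sqrt(180)) and (-sqrt(180), -sqrt(180))
  y = -x: xy = -x^2 = -180 at (sqrt(180), -sqrt(180)) and (-sqrt(180), sqrt(180))
Maximum xy = 180 at (sqrt(180), sqrt(180)) and (-sqrt(180), -sqrt(180))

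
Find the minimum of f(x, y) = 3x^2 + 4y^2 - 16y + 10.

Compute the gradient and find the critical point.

f(x,y) = 3x^2 + 4y^2 - 16y + 10
df/dx = 6x + (0) = 0  =>  x = 0
df/dy = 8y + (-16) = 0  =>  y = 2
f(0, 2) = 3*(0)^2 + 4*(2)^2 + -16*(2) + 10 = -6
Hessian is diagonal with entries 6, 8 > 0, so this is a minimum.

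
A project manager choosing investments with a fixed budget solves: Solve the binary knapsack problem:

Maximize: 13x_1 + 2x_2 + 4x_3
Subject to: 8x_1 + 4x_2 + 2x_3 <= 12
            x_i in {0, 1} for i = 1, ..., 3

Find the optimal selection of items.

Items: item 1 (v=13, w=8), item 2 (v=2, w=4), item 3 (v=4, w=2)
Capacity: 12
Checking all 8 subsets (w = total weight, v = total value):
  {}: w = 0, v = 0
  {1}: w = 8, v = 13
  {2}: w = 4, v = 2
  {3}: w = 2, v = 4
  {1, 2}: w = 12, v = 15
  {1, 3}: w = 10, v = 17
  {2, 3}: w = 6, v = 6
  {1, 2, 3}: w = 14 > 12, infeasible
Best feasible subset: items [1, 3]
Total weight: 10 <= 12, total value: 17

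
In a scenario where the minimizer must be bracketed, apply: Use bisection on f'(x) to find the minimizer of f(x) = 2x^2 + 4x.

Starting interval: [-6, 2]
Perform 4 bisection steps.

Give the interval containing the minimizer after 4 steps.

Finding critical point of f(x) = 2x^2 + 4x using bisection on f'(x) = 4x + 4.
f'(x) = 0 when x = -1.
Starting interval: [-6, 2]
Step 1: mid = -2, f'(mid) = -4, new interval = [-2, 2]
Step 2: mid = 0, f'(mid) = 4, new interval = [-2, 0]
Step 3: mid = -1, f'(mid) = 0, new interval = [-1, -1]
Step 4: mid = -1, f'(mid) = 0, new interval = [-1, -1]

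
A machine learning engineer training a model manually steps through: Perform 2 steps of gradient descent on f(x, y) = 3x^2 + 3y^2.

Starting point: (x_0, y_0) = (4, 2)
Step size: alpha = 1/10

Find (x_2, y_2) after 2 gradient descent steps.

f(x,y) = 3x^2 + 3y^2
grad_x = 6x + 0y, grad_y = 6y + 0x
Step 1: grad = (24, 12), (8/5, 4/5)
Step 2: grad = (48/5, 24/5), (16/25, 8/25)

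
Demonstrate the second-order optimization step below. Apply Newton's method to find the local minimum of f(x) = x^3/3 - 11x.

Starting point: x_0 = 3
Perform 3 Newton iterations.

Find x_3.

f(x) = x^3/3 - 11x
f'(x) = x^2 - 11, f''(x) = 2x
Newton update: x_{n+1} = x_n - (x_n^2 - 11)/(2*x_n)
Step 1: x_0 = 3, f'=-2, f''=6, x_1 = 10/3
Step 2: x_1 = 10/3, f'=1/9, f''=20/3, x_2 = 199/60
Step 3: x_2 = 199/60, f'=1/3600, f''=199/30, x_3 = 79201/23880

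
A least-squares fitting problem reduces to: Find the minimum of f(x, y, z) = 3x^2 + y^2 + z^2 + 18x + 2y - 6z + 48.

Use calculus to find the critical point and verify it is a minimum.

f(x,y,z) = 3x^2 + y^2 + z^2 + 18x + 2y - 6z + 48
df/dx = 6x + (18) = 0 => x = -3
df/dy = 2y + (2) = 0 => y = -1
df/dz = 2z + (-6) = 0 => z = 3
f(-3,-1,3) = 3*(-3)^2 + 1*(-1)^2 + 1*(3)^2 + 18*(-3) + 2*(-1) + -6*(3) + 48 = 11
Hessian is diagonal with entries 6, 2, 2 > 0, confirmed minimum.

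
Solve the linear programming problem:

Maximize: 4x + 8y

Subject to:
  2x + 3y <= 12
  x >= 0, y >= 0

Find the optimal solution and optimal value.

The feasible region has vertices at [(0, 0), (6, 0), (0, 4)].
Checking objective 4x + 8y at each vertex:
  (0, 0): 4*0 + 8*0 = 0
  (6, 0): 4*6 + 8*0 = 24
  (0, 4): 4*0 + 8*4 = 32
Maximum is 32 at (0, 4).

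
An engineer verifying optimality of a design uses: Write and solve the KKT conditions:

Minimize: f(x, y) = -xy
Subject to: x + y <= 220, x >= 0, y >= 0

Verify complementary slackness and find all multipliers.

Problem: min -xy s.t. x + y <= 220 (multiplier lambda), x >= 0 (mu_x), y >= 0 (mu_y)
KKT stationarity: -y + lambda - mu_x = 0, -x + lambda - mu_y = 0, with lambda, mu_x, mu_y >= 0
Complementary slackness: lambda*(x + y - 220) = 0, mu_x*x = 0, mu_y*y = 0
If lambda = 0: y = -mu_x <= 0 and x = -mu_y <= 0 force x = y = 0 with f = 0; but x = y = 110 is feasible with f = -12100 < 0, so this is not the minimum. Hence lambda > 0 and x + y = 220.
Try x > 0, y > 0 (so mu_x = mu_y = 0): y = lambda, x = lambda => x = y = lambda
x + y = 220 => 2*lambda = 220 => lambda = 110
x* = y* = 110 > 0, consistent with mu_x = mu_y = 0.
(Any feasible point with x = 0 or y = 0 has f = 0 > -12100, so the minimum is not on those boundaries.)
min(-xy) = -12100 (i.e. max xy = 12100)
Multipliers: lambda = 110, mu_x = 0, mu_y = 0
Complementary slackness: lambda*(x + y - 220) = 110*(110 + 110 - 220) = 0, mu_x*x = 0*110 = 0, mu_y*y = 0*110 = 0. Satisfied.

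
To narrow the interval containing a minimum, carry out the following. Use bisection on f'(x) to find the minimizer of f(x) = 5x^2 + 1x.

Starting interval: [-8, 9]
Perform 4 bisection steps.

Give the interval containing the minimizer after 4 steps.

Finding critical point of f(x) = 5x^2 + 1x using bisection on f'(x) = 10x + 1.
f'(x) = 0 when x = -1/10.
Starting interval: [-8, 9]
Step 1: mid = 1/2, f'(mid) = 6, new interval = [-8, 1/2]
Step 2: mid = -15/4, f'(mid) = -73/2, new interval = [-15/4, 1/2]
Step 3: mid = -13/8, f'(mid) = -61/4, new interval = [-13/8, 1/2]
Step 4: mid = -9/16, f'(mid) = -37/8, new interval = [-9/16, 1/2]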